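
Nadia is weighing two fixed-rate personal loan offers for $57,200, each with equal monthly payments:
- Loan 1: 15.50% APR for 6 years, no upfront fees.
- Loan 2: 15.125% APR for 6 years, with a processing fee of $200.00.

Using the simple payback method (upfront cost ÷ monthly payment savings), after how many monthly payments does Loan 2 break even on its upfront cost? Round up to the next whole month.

Loan 1: at 15.50% the monthly rate is 0.0129167, so the payment is 57,200 × 0.0129167 / (1 − 1.0129167^−72) = $1,225.08.
Loan 2: monthly rate = 15.125%/12 = 0.0126042; payment = 57,200 × 0.0126042 / (1 − (1+0.0126042)^−72) = $1,213.38.
Monthly savings = $1,225.08 − $1,213.38 = $11.70.
Break-even = $200.00 / $11.70 = 17.09 → 18 months.

18 months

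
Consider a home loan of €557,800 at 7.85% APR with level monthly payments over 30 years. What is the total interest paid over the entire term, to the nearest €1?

€894,714

Monthly rate = 7.85%/12 = 0.0065417; payment = 557,800 × 0.0065417 / (1 − (1+0.0065417)^−360) = €4,034.76.
Total paid = 360 × €4,034.76 = €1,452,513.60; interest = €1,452,513.60 − €557,800 = €894,713.60.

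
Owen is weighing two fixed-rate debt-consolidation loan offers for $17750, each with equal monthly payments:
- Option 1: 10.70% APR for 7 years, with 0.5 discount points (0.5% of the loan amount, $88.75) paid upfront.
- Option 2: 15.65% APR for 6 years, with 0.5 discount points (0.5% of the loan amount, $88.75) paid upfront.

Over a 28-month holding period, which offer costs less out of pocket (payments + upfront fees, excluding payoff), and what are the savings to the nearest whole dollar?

Option 1 by $2,254

Option 1: at 10.70% the monthly rate is 0.0089167, so the payment is 17,750 × 0.0089167 / (1 − 1.0089167^−84) = $301.13.
Option 2: at 15.65% the monthly rate is 0.0130417, so the payment is 17,750 × 0.0130417 / (1 − 1.0130417^−72) = $381.62.
Over 28 months: Option 1 costs 28 × $301.13 + $88.75 = $8,520.39; Option 2 costs 28 × $381.62 + $88.75 = $10,774.11.
Option 1 is cheaper by $10,774.11 − $8,520.39 = $2,253.72.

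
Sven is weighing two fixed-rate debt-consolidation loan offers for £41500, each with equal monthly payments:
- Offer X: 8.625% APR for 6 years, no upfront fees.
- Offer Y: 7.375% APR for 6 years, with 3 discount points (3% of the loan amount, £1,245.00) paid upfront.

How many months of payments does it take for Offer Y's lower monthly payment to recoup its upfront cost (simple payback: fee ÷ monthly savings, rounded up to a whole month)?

Offer X: at 8.625% the monthly rate is 0.0071875, so the payment is 41,500 × 0.0071875 / (1 − 1.0071875^−72) = £740.36.
Offer Y: monthly rate = 7.375%/12 = 0.0061458; payment = 41,500 × 0.0061458 / (1 − (1+0.0061458)^−72) = £715.03.
Monthly savings = £740.36 − £715.03 = £25.33.
Break-even = £1,245.00 / £25.33 = 49.15 → 50 months.

50 months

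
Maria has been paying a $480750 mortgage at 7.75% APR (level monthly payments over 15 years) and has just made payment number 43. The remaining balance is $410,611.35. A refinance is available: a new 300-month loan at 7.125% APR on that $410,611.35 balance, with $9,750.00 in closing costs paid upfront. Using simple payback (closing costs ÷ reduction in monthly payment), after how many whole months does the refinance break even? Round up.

7 months

Current payment = 480,750 × 7.75%/12 / (1 − (1+0.0064583)^−180) = $4,525.18.
Refinanced payment = 410,611.35 × 0.0059375 / (1 − (1+0.0059375)^−300) = $2,934.94.
Monthly savings = $4,525.18 − $2,934.94 = $1,590.24.
Break-even = $9,750.00 / $1,590.24 = 6.13 → 7 months.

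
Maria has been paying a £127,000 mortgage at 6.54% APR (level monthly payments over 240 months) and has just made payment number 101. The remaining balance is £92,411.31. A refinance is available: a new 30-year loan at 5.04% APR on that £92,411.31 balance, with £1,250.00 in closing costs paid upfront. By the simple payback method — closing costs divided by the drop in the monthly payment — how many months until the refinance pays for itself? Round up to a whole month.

Current payment = 127,000 × 6.54%/12 / (1 − (1+0.0054500)^−240) = £949.87.
Refinanced payment = 92,411.31 × 0.0042000 / (1 − (1+0.0042000)^−360) = £498.35.
Monthly savings = £949.87 − £498.35 = £451.52.
Break-even = £1,250.00 / £451.52 = 2.77 → 3 months.

3 months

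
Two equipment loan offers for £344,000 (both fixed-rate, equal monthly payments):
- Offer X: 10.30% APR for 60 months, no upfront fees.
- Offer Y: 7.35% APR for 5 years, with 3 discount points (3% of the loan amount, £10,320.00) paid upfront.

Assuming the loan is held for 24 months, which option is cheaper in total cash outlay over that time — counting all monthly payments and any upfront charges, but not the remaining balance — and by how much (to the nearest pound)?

Offer X: at 10.30% the monthly rate is 0.0085833, so the payment is 344,000 × 0.0085833 / (1 − 1.0085833^−60) = £7,359.87.
Offer Y: monthly rate = 7.35%/12 = 0.0061250; payment = 344,000 × 0.0061250 / (1 − (1+0.0061250)^−60) = £6,868.56.
Over 24 months: Offer X costs 24 × £7,359.87 = £176,636.88; Offer Y costs 24 × £6,868.56 + £10,320.00 = £175,165.44.
Offer Y is cheaper by £176,636.88 − £175,165.44 = £1,471.44.

Offer Y by £1,471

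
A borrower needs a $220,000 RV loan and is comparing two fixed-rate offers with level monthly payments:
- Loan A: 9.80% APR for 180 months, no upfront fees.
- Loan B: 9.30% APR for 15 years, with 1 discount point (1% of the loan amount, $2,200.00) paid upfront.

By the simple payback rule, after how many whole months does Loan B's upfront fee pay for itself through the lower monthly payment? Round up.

Loan A: monthly rate = 9.8%/12 = 0.0081667; payment = 220,000 × 0.0081667 / (1 − (1+0.0081667)^−180) = $2,337.29.
Loan B: at 9.30% the monthly rate is 0.0077500, so the payment is 220,000 × 0.0077500 / (1 − 1.0077500^−180) = $2,270.82.
Monthly savings = $2,337.29 − $2,270.82 = $66.47.
Break-even = $2,200.00 / $66.47 = 33.10 → 34 months.

34 months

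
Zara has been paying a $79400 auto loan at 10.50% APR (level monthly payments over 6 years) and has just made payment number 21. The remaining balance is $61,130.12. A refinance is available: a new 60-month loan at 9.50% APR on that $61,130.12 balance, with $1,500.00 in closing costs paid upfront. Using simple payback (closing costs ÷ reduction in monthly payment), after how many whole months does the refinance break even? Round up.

8 months

Current payment = 79,400 × 10.5%/12 / (1 − (1+0.0087500)^−72) = $1,491.05.
Refinanced payment = 61,130.12 × 0.0079167 / (1 − (1+0.0079167)^−60) = $1,283.85.
Monthly savings = $1,491.05 − $1,283.85 = $207.20.
Break-even = $1,500.00 / $207.20 = 7.24 → 8 months.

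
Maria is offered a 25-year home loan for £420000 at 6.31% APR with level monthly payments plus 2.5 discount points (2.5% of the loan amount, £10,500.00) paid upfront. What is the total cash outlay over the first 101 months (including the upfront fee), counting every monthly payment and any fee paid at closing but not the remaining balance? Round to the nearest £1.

£291,907

At 6.31% the monthly rate is 0.0052583, so the payment is 420,000 × 0.0052583 / (1 − 1.0052583^−300) = £2,786.21.
Total outlay = 101 × £2,786.21 + £10,500.00 = £291,907.21.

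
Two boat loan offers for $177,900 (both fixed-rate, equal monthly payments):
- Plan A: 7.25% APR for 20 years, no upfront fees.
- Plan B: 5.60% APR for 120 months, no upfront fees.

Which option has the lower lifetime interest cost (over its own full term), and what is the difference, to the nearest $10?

Plan B by $104,720

Plan A: monthly rate = 7.25%/12 = 0.0060417; payment = 177,900 × 0.0060417 / (1 − (1+0.0060417)^−240) = $1,406.08.
Total interest on Plan A = 240 × $1,406.08 − $177,900 = $159,559.20.
Plan B: at 5.60% the monthly rate is 0.0046667, so the payment is 177,900 × 0.0046667 / (1 − 1.0046667^−120) = $1,939.51.
Total interest on Plan B = 120 × $1,939.51 − $177,900 = $54,841.20.
Plan B is lower by $104,718.00.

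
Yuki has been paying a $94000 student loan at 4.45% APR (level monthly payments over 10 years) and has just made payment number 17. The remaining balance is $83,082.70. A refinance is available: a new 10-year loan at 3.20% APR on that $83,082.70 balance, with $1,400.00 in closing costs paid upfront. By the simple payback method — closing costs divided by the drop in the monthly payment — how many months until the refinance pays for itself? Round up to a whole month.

Current payment = 94,000 × 4.45%/12 / (1 − (1+0.0037083)^−120) = $971.94.
Refinanced payment = 83,082.70 × 0.0026667 / (1 − (1+0.0026667)^−120) = $809.95.
Monthly savings = $971.94 − $809.95 = $161.99.
Break-even = $1,400.00 / $161.99 = 8.64 → 9 months.

9 months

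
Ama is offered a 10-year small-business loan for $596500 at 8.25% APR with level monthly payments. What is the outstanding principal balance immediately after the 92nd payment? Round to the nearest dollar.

With monthly rate i = 8.25%/12 = 0.0068750, the balance after k of n payments is P · [(1+i)^n − (1+i)^k] / [(1+i)^n − 1].
(1+0.0068750)^120 = 2.27544809 and (1+0.0068750)^92 = 1.87824099, so the balance is 596,500 × (2.27544809 − 1.87824099) / (2.27544809 − 1) = $185,765.33.

$185,765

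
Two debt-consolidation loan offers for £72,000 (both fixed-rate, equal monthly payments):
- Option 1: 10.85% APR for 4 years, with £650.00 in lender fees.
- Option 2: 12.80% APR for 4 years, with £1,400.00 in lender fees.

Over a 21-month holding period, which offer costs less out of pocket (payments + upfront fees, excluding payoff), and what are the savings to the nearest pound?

Option 1 by £2,195

Option 1: at 10.85% the monthly rate is 0.0090417, so the payment is 72,000 × 0.0090417 / (1 − 1.0090417^−48) = £1,855.64.
Option 2: monthly rate = 12.8%/12 = 0.0106667; payment = 72,000 × 0.0106667 / (1 − (1+0.0106667)^−48) = £1,924.44.
Over 21 months: Option 1 costs 21 × £1,855.64 + £650.00 = £39,618.44; Option 2 costs 21 × £1,924.44 + £1,400.00 = £41,813.24.
Option 1 is cheaper by £41,813.24 − £39,618.44 = £2,194.80.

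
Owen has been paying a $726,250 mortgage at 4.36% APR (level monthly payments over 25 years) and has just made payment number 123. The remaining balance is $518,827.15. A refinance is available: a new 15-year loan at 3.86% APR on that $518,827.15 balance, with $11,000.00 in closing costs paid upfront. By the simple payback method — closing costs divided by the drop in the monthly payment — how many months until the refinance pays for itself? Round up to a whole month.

62 months

Current payment = 726,250 × 4.36%/12 / (1 − (1+0.0036333)^−300) = $3,979.24.
Refinanced payment = 518,827.15 × 0.0032167 / (1 − (1+0.0032167)^−180) = $3,801.40.
Monthly savings = $3,979.24 − $3,801.40 = $177.84.
Break-even = $11,000.00 / $177.84 = 61.85 → 62 months.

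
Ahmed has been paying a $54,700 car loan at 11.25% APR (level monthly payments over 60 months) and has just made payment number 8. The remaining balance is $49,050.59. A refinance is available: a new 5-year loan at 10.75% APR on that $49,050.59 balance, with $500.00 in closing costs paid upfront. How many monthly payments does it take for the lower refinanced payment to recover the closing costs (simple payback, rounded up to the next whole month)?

Current payment = 54,700 × 11.25%/12 / (1 − (1+0.0093750)^−60) = $1,196.14.
Refinanced payment = 49,050.59 × 0.0089583 / (1 − (1+0.0089583)^−60) = $1,060.37.
Monthly savings = $1,196.14 − $1,060.37 = $135.77.
Break-even = $500.00 / $135.77 = 3.68 → 4 months.

4 months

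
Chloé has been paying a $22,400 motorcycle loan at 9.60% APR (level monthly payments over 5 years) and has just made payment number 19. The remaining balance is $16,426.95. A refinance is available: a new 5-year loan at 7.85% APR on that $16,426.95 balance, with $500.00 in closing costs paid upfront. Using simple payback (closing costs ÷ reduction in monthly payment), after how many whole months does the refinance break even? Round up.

Current payment = 22,400 × 9.6%/12 / (1 − (1+0.0080000)^−60) = $471.54.
Refinanced payment = 16,426.95 × 0.0065417 / (1 − (1+0.0065417)^−60) = $331.90.
Monthly savings = $471.54 − $331.90 = $139.64.
Break-even = $500.00 / $139.64 = 3.58 → 4 months.

4 months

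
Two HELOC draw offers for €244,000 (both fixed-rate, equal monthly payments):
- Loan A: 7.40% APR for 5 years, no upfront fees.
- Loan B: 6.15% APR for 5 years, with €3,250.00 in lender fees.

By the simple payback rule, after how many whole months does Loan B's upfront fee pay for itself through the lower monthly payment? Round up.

Loan A: at 7.40% the monthly rate is 0.0061667, so the payment is 244,000 × 0.0061667 / (1 − 1.0061667^−60) = €4,877.67.
Loan B: monthly rate = 6.15%/12 = 0.0051250; payment = 244,000 × 0.0051250 / (1 − (1+0.0051250)^−60) = €4,734.24.
Monthly savings = €4,877.67 − €4,734.24 = €143.43.
Break-even = €3,250.00 / €143.43 = 22.66 → 23 months.

23 months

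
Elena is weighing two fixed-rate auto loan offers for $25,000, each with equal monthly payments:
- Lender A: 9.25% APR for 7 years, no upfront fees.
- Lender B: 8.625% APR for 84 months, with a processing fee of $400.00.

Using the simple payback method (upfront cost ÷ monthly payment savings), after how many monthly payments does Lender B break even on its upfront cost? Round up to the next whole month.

Lender A: at 9.25% the monthly rate is 0.0077083, so the payment is 25,000 × 0.0077083 / (1 − 1.0077083^−84) = $405.41.
Lender B: monthly rate = 8.625%/12 = 0.0071875; payment = 25,000 × 0.0071875 / (1 − (1+0.0071875)^−84) = $397.49.
Monthly savings = $405.41 − $397.49 = $7.92.
Break-even = $400.00 / $7.92 = 50.51 → 51 months.

51 months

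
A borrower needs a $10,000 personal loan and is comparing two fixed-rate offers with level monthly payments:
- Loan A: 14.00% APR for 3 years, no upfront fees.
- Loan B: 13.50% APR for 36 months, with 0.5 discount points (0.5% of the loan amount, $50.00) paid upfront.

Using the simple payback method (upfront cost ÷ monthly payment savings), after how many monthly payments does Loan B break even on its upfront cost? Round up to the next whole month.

Loan A: monthly rate = 14%/12 = 0.0116667; payment = 10,000 × 0.0116667 / (1 − (1+0.0116667)^−36) = $341.78.
Loan B: at 13.50% the monthly rate is 0.0112500, so the payment is 10,000 × 0.0112500 / (1 − 1.0112500^−36) = $339.35.
Monthly savings = $341.78 − $339.35 = $2.43.
Break-even = $50.00 / $2.43 = 20.58 → 21 months.

21 months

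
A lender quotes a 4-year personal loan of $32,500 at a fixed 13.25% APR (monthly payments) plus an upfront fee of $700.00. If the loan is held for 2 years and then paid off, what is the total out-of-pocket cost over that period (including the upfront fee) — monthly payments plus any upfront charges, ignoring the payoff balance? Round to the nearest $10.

Monthly rate = 13.25%/12 = 0.0110417; payment = 32,500 × 0.0110417 / (1 − (1+0.0110417)^−48) = $875.93.
Total outlay = 24 × $875.93 + $700.00 = $21,722.32.

$21,720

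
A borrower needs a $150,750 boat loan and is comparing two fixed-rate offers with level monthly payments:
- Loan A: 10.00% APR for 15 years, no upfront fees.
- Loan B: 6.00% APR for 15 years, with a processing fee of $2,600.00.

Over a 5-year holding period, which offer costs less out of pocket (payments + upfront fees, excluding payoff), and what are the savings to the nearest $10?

Loan B by $18,270

Loan A: at 10.00% the monthly rate is 0.0083333, so the payment is 150,750 × 0.0083333 / (1 − 1.0083333^−180) = $1,619.97.
Loan B: at 6.00% the monthly rate is 0.0050000, so the payment is 150,750 × 0.0050000 / (1 − 1.0050000^−180) = $1,272.11.
Over 60 months: Loan A costs 60 × $1,619.97 = $97,198.20; Loan B costs 60 × $1,272.11 + $2,600.00 = $78,926.60.
Loan B is cheaper by $97,198.20 − $78,926.60 = $18,271.60.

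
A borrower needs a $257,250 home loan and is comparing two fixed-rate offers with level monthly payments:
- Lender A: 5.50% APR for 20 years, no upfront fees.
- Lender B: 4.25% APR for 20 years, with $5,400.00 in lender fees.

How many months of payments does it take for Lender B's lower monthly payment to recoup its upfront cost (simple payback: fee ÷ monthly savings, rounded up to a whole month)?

31 months

Lender A: at 5.50% the monthly rate is 0.0045833, so the payment is 257,250 × 0.0045833 / (1 − 1.0045833^−240) = $1,769.59.
Lender B: monthly rate = 4.25%/12 = 0.0035417; payment = 257,250 × 0.0035417 / (1 − (1+0.0035417)^−240) = $1,592.98.
Monthly savings = $1,769.59 − $1,592.98 = $176.61.
Break-even = $5,400.00 / $176.61 = 30.58 → 31 months.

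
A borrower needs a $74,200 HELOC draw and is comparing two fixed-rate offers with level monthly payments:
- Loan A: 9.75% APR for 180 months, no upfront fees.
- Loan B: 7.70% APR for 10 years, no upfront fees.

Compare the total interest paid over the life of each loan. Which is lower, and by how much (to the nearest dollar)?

Loan B by $34,865

Loan A: monthly rate = 9.75%/12 = 0.0081250; payment = 74,200 × 0.0081250 / (1 − (1+0.0081250)^−180) = $786.05.
Total interest on Loan A = 180 × $786.05 − $74,200 = $67,289.00.
Loan B: at 7.70% the monthly rate is 0.0064167, so the payment is 74,200 × 0.0064167 / (1 − 1.0064167^−120) = $888.53.
Total interest on Loan B = 120 × $888.53 − $74,200 = $32,423.60.
Loan B is lower by $34,865.40.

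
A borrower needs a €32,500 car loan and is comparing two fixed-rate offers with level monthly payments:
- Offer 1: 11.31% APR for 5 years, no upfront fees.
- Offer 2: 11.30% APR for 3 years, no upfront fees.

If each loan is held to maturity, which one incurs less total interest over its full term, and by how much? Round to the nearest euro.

Offer 2 by €4,229

Offer 1: monthly rate = 11.31%/12 = 0.0094250; payment = 32,500 × 0.0094250 / (1 − (1+0.0094250)^−60) = €711.66.
Total interest on Offer 1 = 60 × €711.66 − €32,500 = €10,199.60.
Offer 2: monthly rate = 11.3%/12 = 0.0094167; payment = 32,500 × 0.0094167 / (1 − (1+0.0094167)^−36) = €1,068.63.
Total interest on Offer 2 = 36 × €1,068.63 − €32,500 = €5,970.68.
Offer 2 is lower by €4,228.92.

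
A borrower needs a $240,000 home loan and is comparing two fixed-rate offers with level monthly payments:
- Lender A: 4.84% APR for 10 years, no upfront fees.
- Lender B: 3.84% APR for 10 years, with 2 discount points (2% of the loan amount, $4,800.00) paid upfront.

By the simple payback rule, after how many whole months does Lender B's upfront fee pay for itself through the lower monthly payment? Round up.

42 months

Lender A: at 4.84% the monthly rate is 0.0040333, so the payment is 240,000 × 0.0040333 / (1 − 1.0040333^−120) = $2,526.84.
Lender B: monthly rate = 3.84%/12 = 0.0032000; payment = 240,000 × 0.0032000 / (1 − (1+0.0032000)^−120) = $2,411.68.
Monthly savings = $2,526.84 − $2,411.68 = $115.16.
Break-even = $4,800.00 / $115.16 = 41.68 → 42 months.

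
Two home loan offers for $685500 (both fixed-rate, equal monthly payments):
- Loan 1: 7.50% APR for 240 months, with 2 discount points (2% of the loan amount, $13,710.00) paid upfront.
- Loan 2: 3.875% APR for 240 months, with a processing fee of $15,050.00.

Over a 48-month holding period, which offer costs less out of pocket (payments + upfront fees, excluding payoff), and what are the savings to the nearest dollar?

Loan 2 by $66,501

Loan 1: monthly rate = 7.5%/12 = 0.0062500; payment = 685,500 × 0.0062500 / (1 − (1+0.0062500)^−240) = $5,522.34.
Loan 2: monthly rate = 3.875%/12 = 0.0032292; payment = 685,500 × 0.0032292 / (1 − (1+0.0032292)^−240) = $4,108.98.
Over 48 months: Loan 1 costs 48 × $5,522.34 + $13,710.00 = $278,782.32; Loan 2 costs 48 × $4,108.98 + $15,050.00 = $212,281.04.
Loan 2 is cheaper by $278,782.32 − $212,281.04 = $66,501.28.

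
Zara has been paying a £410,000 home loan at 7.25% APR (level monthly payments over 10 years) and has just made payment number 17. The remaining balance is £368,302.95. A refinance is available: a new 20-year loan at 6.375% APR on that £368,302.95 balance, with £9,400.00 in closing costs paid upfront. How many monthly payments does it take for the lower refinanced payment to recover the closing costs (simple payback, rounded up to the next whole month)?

Current payment = 410,000 × 7.25%/12 / (1 − (1+0.0060417)^−120) = £4,813.44.
Refinanced payment = 368,302.95 × 0.0053125 / (1 − (1+0.0053125)^−240) = £2,718.93.
Monthly savings = £4,813.44 − £2,718.93 = £2,094.51.
Break-even = £9,400.00 / £2,094.51 = 4.49 → 5 months.

5 months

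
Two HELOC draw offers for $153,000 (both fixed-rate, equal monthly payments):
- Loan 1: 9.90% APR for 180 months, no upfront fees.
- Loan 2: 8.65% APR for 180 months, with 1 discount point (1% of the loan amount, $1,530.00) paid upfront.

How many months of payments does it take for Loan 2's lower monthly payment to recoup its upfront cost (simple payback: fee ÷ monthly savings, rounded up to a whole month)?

14 months

Loan 1: at 9.90% the monthly rate is 0.0082500, so the payment is 153,000 × 0.0082500 / (1 − 1.0082500^−180) = $1,634.80.
Loan 2: at 8.65% the monthly rate is 0.0072083, so the payment is 153,000 × 0.0072083 / (1 − 1.0072083^−180) = $1,520.13.
Monthly savings = $1,634.80 − $1,520.13 = $114.67.
Break-even = $1,530.00 / $114.67 = 13.34 → 14 months.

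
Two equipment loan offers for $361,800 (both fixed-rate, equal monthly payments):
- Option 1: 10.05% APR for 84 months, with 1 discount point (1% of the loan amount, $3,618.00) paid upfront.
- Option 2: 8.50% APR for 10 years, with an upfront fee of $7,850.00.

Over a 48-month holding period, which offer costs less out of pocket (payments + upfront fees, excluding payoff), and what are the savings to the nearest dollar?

Option 1: at 10.05% the monthly rate is 0.0083750, so the payment is 361,800 × 0.0083750 / (1 − 1.0083750^−84) = $6,015.66.
Option 2: at 8.50% the monthly rate is 0.0070833, so the payment is 361,800 × 0.0070833 / (1 − 1.0070833^−120) = $4,485.80.
Over 48 months: Option 1 costs 48 × $6,015.66 + $3,618.00 = $292,369.68; Option 2 costs 48 × $4,485.80 + $7,850.00 = $223,168.40.
Option 2 is cheaper by $292,369.68 − $223,168.40 = $69,201.28.

Option 2 by $69,201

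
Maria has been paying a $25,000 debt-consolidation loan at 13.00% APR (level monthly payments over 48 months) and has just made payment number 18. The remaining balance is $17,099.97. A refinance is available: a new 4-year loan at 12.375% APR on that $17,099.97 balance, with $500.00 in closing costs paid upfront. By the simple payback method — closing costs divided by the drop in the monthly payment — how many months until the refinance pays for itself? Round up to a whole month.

3 months

Current payment = 25,000 × 13%/12 / (1 − (1+0.0108333)^−48) = $670.69.
Refinanced payment = 17,099.97 × 0.0103125 / (1 − (1+0.0103125)^−48) = $453.46.
Monthly savings = $670.69 − $453.46 = $217.23.
Break-even = $500.00 / $217.23 = 2.30 → 3 months.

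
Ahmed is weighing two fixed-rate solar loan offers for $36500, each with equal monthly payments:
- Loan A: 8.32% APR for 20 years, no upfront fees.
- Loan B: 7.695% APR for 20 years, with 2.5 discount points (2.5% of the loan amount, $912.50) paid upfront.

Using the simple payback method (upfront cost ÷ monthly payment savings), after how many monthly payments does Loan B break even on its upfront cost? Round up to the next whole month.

65 months

Loan A: monthly rate = 8.32%/12 = 0.0069333; payment = 36,500 × 0.0069333 / (1 − (1+0.0069333)^−240) = $312.61.
Loan B: monthly rate = 7.695%/12 = 0.0064125; payment = 36,500 × 0.0064125 / (1 − (1+0.0064125)^−240) = $298.41.
Monthly savings = $312.61 − $298.41 = $14.20.
Break-even = $912.50 / $14.20 = 64.26 → 65 months.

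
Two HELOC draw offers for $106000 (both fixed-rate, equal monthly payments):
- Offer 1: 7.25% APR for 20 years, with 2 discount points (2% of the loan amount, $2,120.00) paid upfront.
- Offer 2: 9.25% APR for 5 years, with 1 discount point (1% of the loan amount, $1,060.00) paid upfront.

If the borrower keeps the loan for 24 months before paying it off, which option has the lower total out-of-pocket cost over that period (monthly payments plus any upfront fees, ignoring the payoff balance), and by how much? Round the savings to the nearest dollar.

Offer 1: monthly rate = 7.25%/12 = 0.0060417; payment = 106,000 × 0.0060417 / (1 − (1+0.0060417)^−240) = $837.80.
Offer 2: at 9.25% the monthly rate is 0.0077083, so the payment is 106,000 × 0.0077083 / (1 − 1.0077083^−60) = $2,213.27.
Over 24 months: Offer 1 costs 24 × $837.80 + $2,120.00 = $22,227.20; Offer 2 costs 24 × $2,213.27 + $1,060.00 = $54,178.48.
Offer 1 is cheaper by $54,178.48 − $22,227.20 = $31,951.28.

Offer 1 by $31,951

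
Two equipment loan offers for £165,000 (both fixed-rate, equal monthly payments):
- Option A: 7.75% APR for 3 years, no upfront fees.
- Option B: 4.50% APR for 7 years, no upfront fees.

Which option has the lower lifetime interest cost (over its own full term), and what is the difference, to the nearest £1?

Option A by £7,203

Option A: at 7.75% the monthly rate is 0.0064583, so the payment is 165,000 × 0.0064583 / (1 − 1.0064583^−36) = £5,151.49.
Total interest on Option A = 36 × £5,151.49 − £165,000 = £20,453.64.
Option B: monthly rate = 4.5%/12 = 0.0037500; payment = 165,000 × 0.0037500 / (1 − (1+0.0037500)^−84) = £2,293.53.
Total interest on Option B = 84 × £2,293.53 − £165,000 = £27,656.52.
Option A is lower by £7,202.88.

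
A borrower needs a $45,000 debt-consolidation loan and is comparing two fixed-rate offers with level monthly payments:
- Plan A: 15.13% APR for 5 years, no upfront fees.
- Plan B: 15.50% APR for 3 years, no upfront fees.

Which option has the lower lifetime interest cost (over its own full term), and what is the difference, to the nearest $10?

Plan B by $7,860

Plan A: monthly rate = 15.13%/12 = 0.0126083; payment = 45,000 × 0.0126083 / (1 − (1+0.0126083)^−60) = $1,073.62.
Total interest on Plan A = 60 × $1,073.62 − $45,000 = $19,417.20.
Plan B: monthly rate = 15.5%/12 = 0.0129167; payment = 45,000 × 0.0129167 / (1 − (1+0.0129167)^−36) = $1,570.98.
Total interest on Plan B = 36 × $1,570.98 − $45,000 = $11,555.28.
Plan B is lower by $7,861.92.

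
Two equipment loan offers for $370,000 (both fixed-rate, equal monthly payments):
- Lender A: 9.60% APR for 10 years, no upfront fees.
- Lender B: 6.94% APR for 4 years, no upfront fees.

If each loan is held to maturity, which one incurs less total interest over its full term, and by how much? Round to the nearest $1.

Lender B by $152,168

Lender A: at 9.60% the monthly rate is 0.0080000, so the payment is 370,000 × 0.0080000 / (1 − 1.0080000^−120) = $4,807.99.
Total interest on Lender A = 120 × $4,807.99 − $370,000 = $206,958.80.
Lender B: monthly rate = 6.94%/12 = 0.0057833; payment = 370,000 × 0.0057833 / (1 − (1+0.0057833)^−48) = $8,849.81.
Total interest on Lender B = 48 × $8,849.81 − $370,000 = $54,790.88.
Lender B is lower by $152,167.92.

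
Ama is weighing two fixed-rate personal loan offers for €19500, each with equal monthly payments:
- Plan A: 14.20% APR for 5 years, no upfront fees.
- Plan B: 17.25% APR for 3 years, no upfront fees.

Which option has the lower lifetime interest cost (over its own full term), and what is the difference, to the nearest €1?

Plan A: at 14.20% the monthly rate is 0.0118333, so the payment is 19,500 × 0.0118333 / (1 − 1.0118333^−60) = €455.76.
Total interest on Plan A = 60 × €455.76 − €19,500 = €7,845.60.
Plan B: at 17.25% the monthly rate is 0.0143750, so the payment is 19,500 × 0.0143750 / (1 − 1.0143750^−36) = €697.66.
Total interest on Plan B = 36 × €697.66 − €19,500 = €5,615.76.
Plan B is lower by €2,229.84.

Plan B by €2,230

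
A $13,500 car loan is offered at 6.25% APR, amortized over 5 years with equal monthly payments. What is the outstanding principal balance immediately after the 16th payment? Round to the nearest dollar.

With monthly rate i = 6.25%/12 = 0.0052083, the balance after k of n payments is P · [(1+i)^n − (1+i)^k] / [(1+i)^n − 1].
(1+0.0052083)^60 = 1.36572990 and (1+0.0052083)^16 = 1.08666902, so the balance is 13,500 × (1.36572990 − 1.08666902) / (1.36572990 − 1) = $10,300.83.

$10,301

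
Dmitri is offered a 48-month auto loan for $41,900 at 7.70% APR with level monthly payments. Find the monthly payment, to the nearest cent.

$1,017.01

Monthly rate = 7.7%/12 = 0.0064167; payment = 41,900 × 0.0064167 / (1 − (1+0.0064167)^−48) = $1,017.01.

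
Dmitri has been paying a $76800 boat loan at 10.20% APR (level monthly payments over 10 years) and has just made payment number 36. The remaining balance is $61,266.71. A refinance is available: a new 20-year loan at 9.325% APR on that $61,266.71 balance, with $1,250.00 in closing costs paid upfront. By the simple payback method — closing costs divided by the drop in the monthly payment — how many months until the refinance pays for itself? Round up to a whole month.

3 months

Current payment = 76,800 × 10.2%/12 / (1 − (1+0.0085000)^−120) = $1,023.44.
Refinanced payment = 61,266.71 × 0.0077708 / (1 − (1+0.0077708)^−240) = $564.10.
Monthly savings = $1,023.44 − $564.10 = $459.34.
Break-even = $1,250.00 / $459.34 = 2.72 → 3 months.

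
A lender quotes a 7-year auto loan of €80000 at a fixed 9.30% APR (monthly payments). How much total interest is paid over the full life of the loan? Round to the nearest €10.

€29,140

At 9.30% the monthly rate is 0.0077500, so the payment is 80,000 × 0.0077500 / (1 − 1.0077500^−84) = €1,299.34.
Total paid = 84 × €1,299.34 = €109,144.56; interest = €109,144.56 − €80,000 = €29,144.56.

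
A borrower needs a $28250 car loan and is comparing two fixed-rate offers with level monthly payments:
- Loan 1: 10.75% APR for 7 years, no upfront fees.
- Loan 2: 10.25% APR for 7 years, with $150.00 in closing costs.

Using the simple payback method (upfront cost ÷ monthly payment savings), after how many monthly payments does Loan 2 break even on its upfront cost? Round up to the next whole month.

Loan 1: monthly rate = 10.75%/12 = 0.0089583; payment = 28,250 × 0.0089583 / (1 − (1+0.0089583)^−84) = $480.00.
Loan 2: at 10.25% the monthly rate is 0.0085417, so the payment is 28,250 × 0.0085417 / (1 − 1.0085417^−84) = $472.64.
Monthly savings = $480.00 − $472.64 = $7.36.
Break-even = $150.00 / $7.36 = 20.38 → 21 months.

21 months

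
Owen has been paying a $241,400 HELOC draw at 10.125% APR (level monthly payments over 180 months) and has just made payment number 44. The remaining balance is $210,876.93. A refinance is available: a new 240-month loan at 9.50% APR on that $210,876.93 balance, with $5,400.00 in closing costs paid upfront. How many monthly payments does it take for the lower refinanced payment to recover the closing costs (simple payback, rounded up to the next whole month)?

Current payment = 241,400 × 10.125%/12 / (1 − (1+0.0084375)^−180) = $2,612.59.
Refinanced payment = 210,876.93 × 0.0079167 / (1 − (1+0.0079167)^−240) = $1,965.65.
Monthly savings = $2,612.59 − $1,965.65 = $646.94.
Break-even = $5,400.00 / $646.94 = 8.35 → 9 months.

9 months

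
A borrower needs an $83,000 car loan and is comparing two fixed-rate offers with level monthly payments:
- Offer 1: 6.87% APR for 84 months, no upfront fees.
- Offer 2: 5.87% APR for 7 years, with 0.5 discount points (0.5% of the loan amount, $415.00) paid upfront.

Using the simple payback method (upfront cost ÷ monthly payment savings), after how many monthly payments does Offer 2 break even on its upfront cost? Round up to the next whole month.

11 months

Offer 1: monthly rate = 6.87%/12 = 0.0057250; payment = 83,000 × 0.0057250 / (1 − (1+0.0057250)^−84) = $1,247.42.
Offer 2: at 5.87% the monthly rate is 0.0048917, so the payment is 83,000 × 0.0048917 / (1 − 1.0048917^−84) = $1,207.34.
Monthly savings = $1,247.42 − $1,207.34 = $40.08.
Break-even = $415.00 / $40.08 = 10.35 → 11 months.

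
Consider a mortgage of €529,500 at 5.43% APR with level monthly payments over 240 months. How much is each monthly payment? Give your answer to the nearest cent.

€3,621.46

Monthly rate = 5.43%/12 = 0.0045250; payment = 529,500 × 0.0045250 / (1 − (1+0.0045250)^−240) = €3,621.46.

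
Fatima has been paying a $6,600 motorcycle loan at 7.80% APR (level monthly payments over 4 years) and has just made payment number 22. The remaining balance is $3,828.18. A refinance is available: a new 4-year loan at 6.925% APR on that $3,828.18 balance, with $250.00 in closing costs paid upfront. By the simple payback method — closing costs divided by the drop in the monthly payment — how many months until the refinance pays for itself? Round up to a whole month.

Current payment = 6,600 × 7.8%/12 / (1 − (1+0.0065000)^−48) = $160.51.
Refinanced payment = 3,828.18 × 0.0057708 / (1 − (1+0.0057708)^−48) = $91.54.
Monthly savings = $160.51 − $91.54 = $68.97.
Break-even = $250.00 / $68.97 = 3.62 → 4 months.

4 months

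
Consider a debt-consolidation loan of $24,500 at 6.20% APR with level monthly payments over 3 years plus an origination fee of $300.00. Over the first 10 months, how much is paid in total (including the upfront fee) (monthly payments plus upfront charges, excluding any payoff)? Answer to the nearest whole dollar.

At 6.20% the monthly rate is 0.0051667, so the payment is 24,500 × 0.0051667 / (1 − 1.0051667^−36) = $747.56.
Total outlay = 10 × $747.56 + $300.00 = $7,775.60.

$7,776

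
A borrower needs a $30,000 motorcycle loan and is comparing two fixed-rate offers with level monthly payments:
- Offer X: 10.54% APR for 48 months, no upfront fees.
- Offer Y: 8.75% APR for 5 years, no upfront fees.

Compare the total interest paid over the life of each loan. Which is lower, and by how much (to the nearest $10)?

Offer X: at 10.54% the monthly rate is 0.0087833, so the payment is 30,000 × 0.0087833 / (1 − 1.0087833^−48) = $768.68.
Total interest on Offer X = 48 × $768.68 − $30,000 = $6,896.64.
Offer Y: at 8.75% the monthly rate is 0.0072917, so the payment is 30,000 × 0.0072917 / (1 − 1.0072917^−60) = $619.12.
Total interest on Offer Y = 60 × $619.12 − $30,000 = $7,147.20.
Offer X is lower by $250.56.

Offer X by $250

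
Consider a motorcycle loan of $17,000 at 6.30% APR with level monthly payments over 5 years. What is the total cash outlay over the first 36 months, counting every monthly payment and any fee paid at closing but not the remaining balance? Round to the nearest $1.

$11,917

At 6.30% the monthly rate is 0.0052500, so the payment is 17,000 × 0.0052500 / (1 − 1.0052500^−60) = $331.03.
Total outlay = 36 × $331.03 = $11,917.08.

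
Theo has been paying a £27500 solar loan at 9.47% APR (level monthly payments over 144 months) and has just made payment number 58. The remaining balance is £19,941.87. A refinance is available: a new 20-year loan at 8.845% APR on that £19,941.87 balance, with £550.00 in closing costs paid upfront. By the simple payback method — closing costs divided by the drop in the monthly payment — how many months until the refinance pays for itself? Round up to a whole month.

4 months

Current payment = 27,500 × 9.47%/12 / (1 − (1+0.0078917)^−144) = £320.28.
Refinanced payment = 19,941.87 × 0.0073708 / (1 − (1+0.0073708)^−240) = £177.44.
Monthly savings = £320.28 − £177.44 = £142.84.
Break-even = £550.00 / £142.84 = 3.85 → 4 months.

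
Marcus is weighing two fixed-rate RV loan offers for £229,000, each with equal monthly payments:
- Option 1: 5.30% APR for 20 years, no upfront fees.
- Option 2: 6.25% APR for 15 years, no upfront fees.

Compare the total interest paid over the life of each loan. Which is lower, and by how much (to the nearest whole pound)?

Option 1: monthly rate = 5.3%/12 = 0.0044167; payment = 229,000 × 0.0044167 / (1 − (1+0.0044167)^−240) = £1,549.51.
Total interest on Option 1 = 240 × £1,549.51 − £229,000 = £142,882.40.
Option 2: monthly rate = 6.25%/12 = 0.0052083; payment = 229,000 × 0.0052083 / (1 − (1+0.0052083)^−180) = £1,963.50.
Total interest on Option 2 = 180 × £1,963.50 − £229,000 = £124,430.00.
Option 2 is lower by £18,452.40.

Option 2 by £18,452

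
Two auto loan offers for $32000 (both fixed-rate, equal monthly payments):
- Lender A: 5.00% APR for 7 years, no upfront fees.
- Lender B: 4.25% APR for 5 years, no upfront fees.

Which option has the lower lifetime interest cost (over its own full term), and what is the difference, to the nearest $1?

Lender A: monthly rate = 5%/12 = 0.0041667; payment = 32,000 × 0.0041667 / (1 − (1+0.0041667)^−84) = $452.29.
Total interest on Lender A = 84 × $452.29 − $32,000 = $5,992.36.
Lender B: at 4.25% the monthly rate is 0.0035417, so the payment is 32,000 × 0.0035417 / (1 − 1.0035417^−60) = $592.95.
Total interest on Lender B = 60 × $592.95 − $32,000 = $3,577.00.
Lender B is lower by $2,415.36.

Lender B by $2,415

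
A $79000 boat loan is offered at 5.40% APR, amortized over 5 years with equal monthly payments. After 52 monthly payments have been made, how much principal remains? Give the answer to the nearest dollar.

$11,803

With monthly rate i = 5.4%/12 = 0.0045000, the balance after k of n payments is P · [(1+i)^n − (1+i)^k] / [(1+i)^n − 1].
(1+0.0045000)^60 = 1.30917127 and (1+0.0045000)^52 = 1.26298135, so the balance is 79,000 × (1.30917127 − 1.26298135) / (1.30917127 − 1) = $11,802.53.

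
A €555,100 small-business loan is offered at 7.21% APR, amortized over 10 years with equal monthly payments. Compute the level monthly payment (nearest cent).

€6,505.42

At 7.21% the monthly rate is 0.0060083, so the payment is 555,100 × 0.0060083 / (1 − 1.0060083^−120) = €6,505.42.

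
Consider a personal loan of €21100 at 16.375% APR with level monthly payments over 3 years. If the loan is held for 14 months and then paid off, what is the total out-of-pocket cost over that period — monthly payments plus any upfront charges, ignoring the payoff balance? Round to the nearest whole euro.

At 16.375% the monthly rate is 0.0136458, so the payment is 21,100 × 0.0136458 / (1 − 1.0136458^−36) = €745.73.
Total outlay = 14 × €745.73 = €10,440.22.

€10,440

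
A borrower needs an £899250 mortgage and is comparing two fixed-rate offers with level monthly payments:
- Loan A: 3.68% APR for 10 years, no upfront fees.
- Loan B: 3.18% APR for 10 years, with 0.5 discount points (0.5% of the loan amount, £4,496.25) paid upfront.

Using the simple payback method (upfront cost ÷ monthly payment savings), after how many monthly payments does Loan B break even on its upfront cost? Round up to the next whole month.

22 months

Loan A: monthly rate = 3.68%/12 = 0.0030667; payment = 899,250 × 0.0030667 / (1 − (1+0.0030667)^−120) = £8,968.34.
Loan B: monthly rate = 3.18%/12 = 0.0026500; payment = 899,250 × 0.0026500 / (1 − (1+0.0026500)^−120) = £8,758.14.
Monthly savings = £8,968.34 − £8,758.14 = £210.20.
Break-even = £4,496.25 / £210.20 = 21.39 → 22 months.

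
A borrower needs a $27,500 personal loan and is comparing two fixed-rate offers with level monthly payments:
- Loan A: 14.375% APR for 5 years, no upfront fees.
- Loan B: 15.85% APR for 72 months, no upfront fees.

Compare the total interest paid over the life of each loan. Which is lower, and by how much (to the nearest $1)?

Loan A by $4,072

Loan A: monthly rate = 14.375%/12 = 0.0119792; payment = 27,500 × 0.0119792 / (1 − (1+0.0119792)^−60) = $645.24.
Total interest on Loan A = 60 × $645.24 − $27,500 = $11,214.40.
Loan B: monthly rate = 15.85%/12 = 0.0132083; payment = 27,500 × 0.0132083 / (1 − (1+0.0132083)^−72) = $594.26.
Total interest on Loan B = 72 × $594.26 − $27,500 = $15,286.72.
Loan A is lower by $4,072.32.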